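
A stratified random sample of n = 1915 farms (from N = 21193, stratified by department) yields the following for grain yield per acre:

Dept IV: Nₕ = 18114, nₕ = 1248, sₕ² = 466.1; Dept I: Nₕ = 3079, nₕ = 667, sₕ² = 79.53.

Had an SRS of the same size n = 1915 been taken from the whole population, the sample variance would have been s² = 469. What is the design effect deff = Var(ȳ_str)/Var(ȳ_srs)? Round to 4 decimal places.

Var(ȳ_str) = Σ Wₕ²(1−fₕ)sₕ²/nₕ with Wₕ = Nₕ/21193:
  Dept IV: (18114/21193)²·(1−1248/18114)·466.1/1248 = 0.25404234
  Dept I: (3079/21193)²·(1−667/3079)·79.53/667 = 0.0019715476
  → Var(ȳ_str) = 0.25601389.
Var(ȳ_srs) = (1 − 1915/21193)·469/1915 = 0.22277867.
deff = 0.25601389 / 0.22277867 = 1.1492.

1.1492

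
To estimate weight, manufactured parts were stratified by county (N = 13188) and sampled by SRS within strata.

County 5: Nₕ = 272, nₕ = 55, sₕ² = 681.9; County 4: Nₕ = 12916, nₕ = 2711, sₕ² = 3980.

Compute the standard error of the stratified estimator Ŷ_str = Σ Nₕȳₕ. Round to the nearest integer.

Var(Ŷ_str) = Σₕ Nₕ²(1 − fₕ)sₕ²/nₕ.
County 5: 272²·(1 − 55/272)·681.9/55 = 731790.28.
County 4: 12916²·(1 − 2711/12916)·3980/2711 = 1.9350607 × 10^8.
Sum = 1.9423786 × 10^8.
SE = √(1.9423786 × 10^8) = 13937.

13937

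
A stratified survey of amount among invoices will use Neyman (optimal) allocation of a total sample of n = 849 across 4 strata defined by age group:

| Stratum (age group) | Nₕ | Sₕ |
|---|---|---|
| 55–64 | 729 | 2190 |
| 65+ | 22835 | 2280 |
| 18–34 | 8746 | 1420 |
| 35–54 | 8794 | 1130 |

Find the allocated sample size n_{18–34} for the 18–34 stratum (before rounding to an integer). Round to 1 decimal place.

138.7

Neyman allocation: nₕ = n·NₕSₕ / Σⱼ NⱼSⱼ.
Σ NⱼSⱼ = 729·2190 + 22835·2280 + 8746·1420 + 8794·1130 = 7.601685 × 10^7.
n_{18–34} = 849·8746·1420 / (7.601685 × 10^7) = 138.7.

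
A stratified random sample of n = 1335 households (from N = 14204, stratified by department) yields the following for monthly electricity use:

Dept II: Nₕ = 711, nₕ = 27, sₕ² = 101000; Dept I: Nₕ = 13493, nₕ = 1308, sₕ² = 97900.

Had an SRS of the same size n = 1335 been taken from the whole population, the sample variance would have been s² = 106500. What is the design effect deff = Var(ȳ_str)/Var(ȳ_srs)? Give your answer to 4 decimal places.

Var(ȳ_str) = Σ Wₕ²(1−fₕ)sₕ²/nₕ with Wₕ = Nₕ/14204:
  Dept II: (711/14204)²·(1−27/711)·101000/27 = 9.0169982
  Dept I: (13493/14204)²·(1−1308/13493)·97900/1308 = 60.994079
  → Var(ȳ_str) = 70.011077.
Var(ȳ_srs) = (1 − 1335/14204)·106500/1335 = 72.277393.
deff = 70.011077 / 72.277393 = 0.9686.

0.9686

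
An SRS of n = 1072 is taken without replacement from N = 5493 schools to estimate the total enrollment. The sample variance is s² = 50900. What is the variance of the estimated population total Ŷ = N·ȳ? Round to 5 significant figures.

Var(Ŷ) = N²·Var(ȳ) = N²·(1 − n/N)·s²/n.
f = 1072/5493 = 0.19515747; Var(ȳ) = 0.80484253·50900/1072 = 38.215004.
Var(Ŷ) = 5493² · 38.215004 = 1.1530632 × 10^9.

1.1531 × 10^9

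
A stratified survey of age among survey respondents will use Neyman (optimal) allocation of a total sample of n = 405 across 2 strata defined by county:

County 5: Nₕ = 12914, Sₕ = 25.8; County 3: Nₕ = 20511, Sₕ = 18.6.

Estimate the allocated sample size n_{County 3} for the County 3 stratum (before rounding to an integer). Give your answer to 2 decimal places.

216.19

Neyman allocation: nₕ = n·NₕSₕ / Σⱼ NⱼSⱼ.
Σ NⱼSⱼ = 12914·25.8 + 20511·18.6 = 714685.8.
n_{County 3} = 405·20511·18.6 / 714685.8 = 216.19.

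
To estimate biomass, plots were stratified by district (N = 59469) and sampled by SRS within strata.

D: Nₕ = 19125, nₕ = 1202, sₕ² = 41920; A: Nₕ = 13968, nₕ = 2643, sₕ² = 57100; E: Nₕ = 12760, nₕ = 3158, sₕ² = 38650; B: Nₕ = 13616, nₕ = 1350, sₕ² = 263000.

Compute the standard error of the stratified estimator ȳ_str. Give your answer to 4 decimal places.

Var(ȳ_str) = Σₕ Wₕ²(1 − fₕ)sₕ²/nₕ with Wₕ = Nₕ/N, N = 59469.
D: Wₕ = 0.32159613; term = 0.32159613²·(1 − 0.06284967)·41920/1202 = 3.3802411.
A: Wₕ = 0.23487868; term = 0.23487868²·(1 − 0.18921821)·57100/2643 = 0.96634034.
E: Wₕ = 0.21456557; term = 0.21456557²·(1 − 0.24749216)·38650/3158 = 0.42400256.
B: Wₕ = 0.22895963; term = 0.22895963²·(1 − 0.09914806)·263000/1350 = 9.2001141.
Sum = 13.970698.
SE = √(13.970698) = 3.7377.

3.7377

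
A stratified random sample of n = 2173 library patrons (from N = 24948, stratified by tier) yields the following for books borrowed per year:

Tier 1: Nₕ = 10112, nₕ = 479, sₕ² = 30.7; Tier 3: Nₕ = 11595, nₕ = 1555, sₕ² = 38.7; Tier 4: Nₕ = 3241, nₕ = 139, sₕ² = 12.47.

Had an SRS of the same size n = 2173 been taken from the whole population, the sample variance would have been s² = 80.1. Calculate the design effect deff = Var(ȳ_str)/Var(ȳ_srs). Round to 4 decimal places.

Var(ȳ_str) = Σ Wₕ²(1−fₕ)sₕ²/nₕ with Wₕ = Nₕ/24948:
  Tier 1: (10112/24948)²·(1−479/10112)·30.7/479 = 0.010030672
  Tier 3: (11595/24948)²·(1−1555/11595)·38.7/1555 = 0.0046549344
  Tier 4: (3241/24948)²·(1−139/3241)·12.47/139 = 0.0014491088
  → Var(ȳ_str) = 0.016134715.
Var(ȳ_srs) = (1 − 2173/24948)·80.1/2173 = 0.033650804.
deff = 0.016134715 / 0.033650804 = 0.4795.

0.4795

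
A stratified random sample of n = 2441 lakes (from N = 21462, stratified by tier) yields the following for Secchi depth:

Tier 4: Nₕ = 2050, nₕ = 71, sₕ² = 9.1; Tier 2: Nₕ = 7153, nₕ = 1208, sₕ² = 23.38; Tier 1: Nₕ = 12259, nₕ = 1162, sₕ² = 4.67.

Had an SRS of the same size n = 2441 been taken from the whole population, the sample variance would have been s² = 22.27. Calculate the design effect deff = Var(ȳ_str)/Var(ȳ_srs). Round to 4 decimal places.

0.5074

Var(ȳ_str) = Σ Wₕ²(1−fₕ)sₕ²/nₕ with Wₕ = Nₕ/21462:
  Tier 4: (2050/21462)²·(1−71/2050)·9.1/71 = 0.0011288658
  Tier 2: (7153/21462)²·(1−1208/7153)·23.38/1208 = 0.0017868055
  Tier 1: (12259/21462)²·(1−1162/12259)·4.67/1162 = 0.0011869461
  → Var(ȳ_str) = 0.0041026174.
Var(ȳ_srs) = (1 − 2441/21462)·22.27/2441 = 0.0080856622.
deff = 0.0041026174 / 0.0080856622 = 0.5074.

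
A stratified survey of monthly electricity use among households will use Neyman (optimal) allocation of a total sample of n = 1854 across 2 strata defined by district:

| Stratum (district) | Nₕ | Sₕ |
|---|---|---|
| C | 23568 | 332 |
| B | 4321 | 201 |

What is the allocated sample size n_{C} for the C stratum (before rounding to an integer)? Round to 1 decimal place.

1668.8

Neyman allocation: nₕ = n·NₕSₕ / Σⱼ NⱼSⱼ.
Σ NⱼSⱼ = 23568·332 + 4321·201 = 8.693097 × 10^6.
n_{C} = 1854·23568·332 / (8.693097 × 10^6) = 1668.8.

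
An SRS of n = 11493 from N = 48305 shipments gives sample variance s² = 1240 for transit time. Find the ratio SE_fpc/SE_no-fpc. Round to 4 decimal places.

f = n/N = 11493/48305 = 0.23792568.
SE_no-fpc = √(s²/n) = 0.32846881; SE_fpc = √((1−f)s²/n) = 0.28674299.
Ratio = √(1−f) = 0.87296868.

0.8730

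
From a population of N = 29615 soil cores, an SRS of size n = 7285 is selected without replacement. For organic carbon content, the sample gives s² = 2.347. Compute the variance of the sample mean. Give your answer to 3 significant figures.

2.43 × 10^-4

Under SRS without replacement, Var(ȳ) = (1 − f)·s²/n with f = n/N = 7285/29615 = 0.24599021.
Var(ȳ) = (1 − 0.24599021)·2.347/7285 = 0.75400979·3.2216884 × 10^-4 = 2.4291846 × 10^-4.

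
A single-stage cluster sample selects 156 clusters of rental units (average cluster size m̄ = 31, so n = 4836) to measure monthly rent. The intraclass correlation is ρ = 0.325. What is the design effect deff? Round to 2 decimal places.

deff = 1 + (31 − 1)·0.325 = 1 + 9.75 = 10.75.

10.75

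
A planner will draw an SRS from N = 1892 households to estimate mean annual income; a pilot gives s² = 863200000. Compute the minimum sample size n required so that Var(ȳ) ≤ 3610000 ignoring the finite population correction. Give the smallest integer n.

240

Without fpc, n₀ = s²/D = 863200000/3610000 = 239.1136.
Rounding up, n = 240.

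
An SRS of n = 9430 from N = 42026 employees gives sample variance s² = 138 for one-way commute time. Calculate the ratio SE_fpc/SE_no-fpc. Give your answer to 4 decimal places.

0.8807

f = n/N = 9430/42026 = 0.22438490.
SE_no-fpc = √(s²/n) = 0.12097168; SE_fpc = √((1−f)s²/n) = 0.10653856.
Ratio = √(1−f) = 0.88069012.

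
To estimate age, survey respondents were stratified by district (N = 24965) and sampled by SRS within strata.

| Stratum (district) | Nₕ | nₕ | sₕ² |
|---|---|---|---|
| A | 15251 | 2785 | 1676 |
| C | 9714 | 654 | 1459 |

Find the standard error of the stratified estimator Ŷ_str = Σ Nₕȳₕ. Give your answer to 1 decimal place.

Var(Ŷ_str) = Σₕ Nₕ²(1 − fₕ)sₕ²/nₕ.
A: 15251²·(1 − 2785/15251)·1676/2785 = 1.1441271 × 10^8.
C: 9714²·(1 − 654/9714)·1459/654 = 1.9633776 × 10^8.
Sum = 3.1075047 × 10^8.
SE = √(3.1075047 × 10^8) = 17628.1.

17628.1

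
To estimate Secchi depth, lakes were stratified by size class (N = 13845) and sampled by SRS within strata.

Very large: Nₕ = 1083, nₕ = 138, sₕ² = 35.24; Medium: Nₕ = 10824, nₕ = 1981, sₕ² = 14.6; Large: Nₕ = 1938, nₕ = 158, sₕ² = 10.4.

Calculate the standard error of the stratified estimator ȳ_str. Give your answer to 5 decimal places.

Var(ȳ_str) = Σₕ Wₕ²(1 − fₕ)sₕ²/nₕ with Wₕ = Nₕ/N, N = 13845.
Very large: Wₕ = 0.07822319; term = 0.07822319²·(1 − 0.12742382)·35.24/138 = 0.0013634247.
Medium: Wₕ = 0.78179848; term = 0.78179848²·(1 − 0.18301922)·14.6/1981 = 0.0036801868.
Large: Wₕ = 0.13997833; term = 0.13997833²·(1 − 0.08152735)·10.4/158 = 0.0011845792.
Sum = 0.0062281907.
SE = √(0.0062281907) = 0.07892.

0.07892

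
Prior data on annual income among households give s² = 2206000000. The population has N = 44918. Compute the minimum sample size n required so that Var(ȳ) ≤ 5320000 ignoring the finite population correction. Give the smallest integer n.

415

Without fpc, n₀ = s²/D = 2206000000/5320000 = 414.6617.
Rounding up, n = 415.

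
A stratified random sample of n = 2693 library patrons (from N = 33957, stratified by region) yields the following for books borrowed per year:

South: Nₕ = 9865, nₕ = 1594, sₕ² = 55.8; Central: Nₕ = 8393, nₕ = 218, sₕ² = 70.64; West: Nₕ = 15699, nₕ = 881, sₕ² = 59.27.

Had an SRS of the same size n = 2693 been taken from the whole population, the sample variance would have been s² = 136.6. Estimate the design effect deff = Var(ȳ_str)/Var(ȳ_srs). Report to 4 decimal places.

0.7565

Var(ȳ_str) = Σ Wₕ²(1−fₕ)sₕ²/nₕ with Wₕ = Nₕ/33957:
  South: (9865/33957)²·(1−1594/9865)·55.8/1594 = 0.0024770933
  Central: (8393/33957)²·(1−218/8393)·70.64/218 = 0.019281488
  West: (15699/33957)²·(1−881/15699)·59.27/881 = 0.013572566
  → Var(ȳ_str) = 0.035331147.
Var(ȳ_srs) = (1 − 2693/33957)·136.6/2693 = 0.046701365.
deff = 0.035331147 / 0.046701365 = 0.7565.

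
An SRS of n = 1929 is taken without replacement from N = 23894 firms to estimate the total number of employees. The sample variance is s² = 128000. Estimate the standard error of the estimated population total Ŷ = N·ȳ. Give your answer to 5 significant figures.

186620

Var(Ŷ) = N²·Var(ȳ) = N²·(1 − n/N)·s²/n.
f = 1929/23894 = 0.08073156; Var(ȳ) = 0.91926844·128000/1929 = 60.998631.
Var(Ŷ) = 23894² · 60.998631 = 3.4825536 × 10^10.
SE(Ŷ) = √(3.4825536 × 10^10) = 186620.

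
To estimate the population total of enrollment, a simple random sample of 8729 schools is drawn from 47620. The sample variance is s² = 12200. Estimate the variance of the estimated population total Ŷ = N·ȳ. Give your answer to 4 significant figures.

2.588 × 10^9

Var(Ŷ) = N²·Var(ȳ) = N²·(1 − n/N)·s²/n.
f = 8729/47620 = 0.18330533; Var(ȳ) = 0.81669467·12200/8729 = 1.1414452.
Var(Ŷ) = 47620² · 1.1414452 = 2.5884146 × 10^9.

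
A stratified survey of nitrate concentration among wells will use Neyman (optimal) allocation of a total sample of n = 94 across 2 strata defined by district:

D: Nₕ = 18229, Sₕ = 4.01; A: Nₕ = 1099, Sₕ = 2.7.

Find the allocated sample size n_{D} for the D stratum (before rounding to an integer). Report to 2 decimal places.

Neyman allocation: nₕ = n·NₕSₕ / Σⱼ NⱼSⱼ.
Σ NⱼSⱼ = 18229·4.01 + 1099·2.7 = 76065.59.
n_{D} = 94·18229·4.01 / 76065.59 = 90.33.

90.33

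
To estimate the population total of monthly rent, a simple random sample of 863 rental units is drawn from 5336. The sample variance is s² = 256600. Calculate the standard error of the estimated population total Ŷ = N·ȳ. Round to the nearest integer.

Var(Ŷ) = N²·Var(ȳ) = N²·(1 − n/N)·s²/n.
f = 863/5336 = 0.16173163; Var(ȳ) = 0.83826837·256600/863 = 249.24642.
Var(Ŷ) = 5336² · 249.24642 = 7.0967674 × 10^9.
SE(Ŷ) = √(7.0967674 × 10^9) = 84242.

84242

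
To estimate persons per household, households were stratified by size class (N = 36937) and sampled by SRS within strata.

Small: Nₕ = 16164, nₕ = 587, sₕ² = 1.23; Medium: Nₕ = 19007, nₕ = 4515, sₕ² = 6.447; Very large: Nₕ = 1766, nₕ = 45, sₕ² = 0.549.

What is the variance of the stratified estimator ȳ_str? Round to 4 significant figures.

Var(ȳ_str) = Σₕ Wₕ²(1 − fₕ)sₕ²/nₕ with Wₕ = Nₕ/N, N = 36937.
Small: Wₕ = 0.43760998; term = 0.43760998²·(1 − 0.03631527)·1.23/587 = 3.8670201 × 10^-4.
Medium: Wₕ = 0.51457888; term = 0.51457888²·(1 − 0.23754406)·6.447/4515 = 2.882827 × 10^-4.
Very large: Wₕ = 0.04781114; term = 0.04781114²·(1 − 0.02548131)·0.549/45 = 2.7177416 × 10^-5.
Sum = 7.0216213 × 10^-4.

7.022 × 10^-4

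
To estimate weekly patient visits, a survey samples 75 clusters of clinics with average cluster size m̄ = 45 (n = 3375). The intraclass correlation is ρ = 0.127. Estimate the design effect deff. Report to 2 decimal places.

deff = 1 + (45 − 1)·0.127 = 1 + 5.588 = 6.588.

6.59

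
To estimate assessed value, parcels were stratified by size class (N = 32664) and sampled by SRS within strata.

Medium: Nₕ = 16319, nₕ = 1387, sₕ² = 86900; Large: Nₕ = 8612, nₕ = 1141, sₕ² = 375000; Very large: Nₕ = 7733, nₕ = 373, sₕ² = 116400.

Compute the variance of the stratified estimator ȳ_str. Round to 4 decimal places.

50.7754

Var(ȳ_str) = Σₕ Wₕ²(1 − fₕ)sₕ²/nₕ with Wₕ = Nₕ/N, N = 32664.
Medium: Wₕ = 0.49960201; term = 0.49960201²·(1 − 0.08499295)·86900/1387 = 14.309225.
Large: Wₕ = 0.26365418; term = 0.26365418²·(1 − 0.13248955)·375000/1141 = 19.819361.
Very large: Wₕ = 0.23674382; term = 0.23674382²·(1 − 0.04823484)·116400/373 = 16.646818.
Sum = 50.775404.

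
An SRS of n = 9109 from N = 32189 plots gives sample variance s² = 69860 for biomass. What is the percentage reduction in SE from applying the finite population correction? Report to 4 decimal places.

15.3233

f = n/N = 9109/32189 = 0.28298487.
SE_no-fpc = √(s²/n) = 2.769357; SE_fpc = √((1−f)s²/n) = 2.3450014.
Ratio = √(1−f) = 0.84676746. Reduction = 100·(1 − 0.84676746) = 15.3233%.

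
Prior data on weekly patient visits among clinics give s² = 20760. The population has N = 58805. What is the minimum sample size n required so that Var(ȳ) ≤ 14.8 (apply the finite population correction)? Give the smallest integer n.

Without fpc, n₀ = s²/D = 20760/14.8 = 1402.7027.
With fpc, (1 − n/N)·s²/n ≤ D requires n ≥ n₀/(1 + n₀/N) = 1402.7027/(1 + 1402.7027/58805) = 1370.0229.
Rounding up, n = 1371.

1371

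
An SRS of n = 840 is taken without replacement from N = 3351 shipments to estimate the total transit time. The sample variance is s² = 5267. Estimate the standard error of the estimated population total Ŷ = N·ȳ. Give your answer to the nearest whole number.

Var(Ŷ) = N²·Var(ȳ) = N²·(1 − n/N)·s²/n.
f = 840/3351 = 0.25067144; Var(ȳ) = 0.74932856·5267/840 = 4.6984685.
Var(Ŷ) = 3351² · 4.6984685 = 5.2760047 × 10^7.
SE(Ŷ) = √(5.2760047 × 10^7) = 7264.

7264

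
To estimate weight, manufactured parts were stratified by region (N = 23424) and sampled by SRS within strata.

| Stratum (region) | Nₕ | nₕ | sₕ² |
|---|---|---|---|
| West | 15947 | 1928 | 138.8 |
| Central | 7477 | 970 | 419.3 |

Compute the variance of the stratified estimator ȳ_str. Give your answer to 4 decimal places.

0.0677

Var(ȳ_str) = Σₕ Wₕ²(1 − fₕ)sₕ²/nₕ with Wₕ = Nₕ/N, N = 23424.
West: Wₕ = 0.68079747; term = 0.68079747²·(1 − 0.12090048)·138.8/1928 = 0.029332991.
Central: Wₕ = 0.31920253; term = 0.31920253²·(1 − 0.12973118)·419.3/970 = 0.038330033.
Sum = 0.067663024.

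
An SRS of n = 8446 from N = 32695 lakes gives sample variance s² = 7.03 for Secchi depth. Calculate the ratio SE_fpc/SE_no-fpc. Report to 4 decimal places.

0.8612

f = n/N = 8446/32695 = 0.25832696.
SE_no-fpc = √(s²/n) = 0.028850419; SE_fpc = √((1−f)s²/n) = 0.024846108.
Ratio = √(1−f) = 0.86120441.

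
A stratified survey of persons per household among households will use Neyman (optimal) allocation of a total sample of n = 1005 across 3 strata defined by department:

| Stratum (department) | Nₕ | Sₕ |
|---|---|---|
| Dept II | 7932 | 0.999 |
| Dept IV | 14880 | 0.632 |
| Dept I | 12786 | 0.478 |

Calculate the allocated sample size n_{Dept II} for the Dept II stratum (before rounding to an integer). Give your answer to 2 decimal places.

Neyman allocation: nₕ = n·NₕSₕ / Σⱼ NⱼSⱼ.
Σ NⱼSⱼ = 7932·0.999 + 14880·0.632 + 12786·0.478 = 23439.936.
n_{Dept II} = 1005·7932·0.999 / 23439.936 = 339.75.

339.75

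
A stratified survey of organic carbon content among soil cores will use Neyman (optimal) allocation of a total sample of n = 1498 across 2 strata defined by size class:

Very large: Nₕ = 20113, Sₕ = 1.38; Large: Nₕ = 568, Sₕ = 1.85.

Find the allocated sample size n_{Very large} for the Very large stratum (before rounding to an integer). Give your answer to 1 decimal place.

Neyman allocation: nₕ = n·NₕSₕ / Σⱼ NⱼSⱼ.
Σ NⱼSⱼ = 20113·1.38 + 568·1.85 = 28806.74.
n_{Very large} = 1498·20113·1.38 / 28806.74 = 1443.4.

1443.4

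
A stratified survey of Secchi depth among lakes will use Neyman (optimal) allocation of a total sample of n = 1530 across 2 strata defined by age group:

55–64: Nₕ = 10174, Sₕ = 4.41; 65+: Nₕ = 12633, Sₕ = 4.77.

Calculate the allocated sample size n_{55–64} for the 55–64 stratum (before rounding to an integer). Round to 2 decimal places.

652.99

Neyman allocation: nₕ = n·NₕSₕ / Σⱼ NⱼSⱼ.
Σ NⱼSⱼ = 10174·4.41 + 12633·4.77 = 105126.75.
n_{55–64} = 1530·10174·4.41 / 105126.75 = 652.99.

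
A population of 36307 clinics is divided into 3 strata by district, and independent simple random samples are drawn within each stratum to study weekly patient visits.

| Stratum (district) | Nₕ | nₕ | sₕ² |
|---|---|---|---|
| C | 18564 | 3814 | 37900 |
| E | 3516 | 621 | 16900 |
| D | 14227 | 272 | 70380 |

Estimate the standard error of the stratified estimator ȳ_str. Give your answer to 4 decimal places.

6.4223

Var(ȳ_str) = Σₕ Wₕ²(1 − fₕ)sₕ²/nₕ with Wₕ = Nₕ/N, N = 36307.
C: Wₕ = 0.51130636; term = 0.51130636²·(1 − 0.20545141)·37900/3814 = 2.0641506.
E: Wₕ = 0.09684083; term = 0.09684083²·(1 − 0.17662116)·16900/621 = 0.21014149.
D: Wₕ = 0.39185281; term = 0.39185281²·(1 − 0.01911858)·70380/272 = 38.971112.
Sum = 41.245404.
SE = √(41.245404) = 6.4223.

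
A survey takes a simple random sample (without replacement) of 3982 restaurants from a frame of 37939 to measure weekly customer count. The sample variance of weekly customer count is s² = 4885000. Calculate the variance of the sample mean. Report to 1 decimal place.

Under SRS without replacement, Var(ȳ) = (1 − f)·s²/n with f = n/N = 3982/37939 = 0.10495796.
Var(ȳ) = (1 − 0.10495796)·4885000/3982 = 0.89504204·1226.7705 = 1098.0111.

1098.0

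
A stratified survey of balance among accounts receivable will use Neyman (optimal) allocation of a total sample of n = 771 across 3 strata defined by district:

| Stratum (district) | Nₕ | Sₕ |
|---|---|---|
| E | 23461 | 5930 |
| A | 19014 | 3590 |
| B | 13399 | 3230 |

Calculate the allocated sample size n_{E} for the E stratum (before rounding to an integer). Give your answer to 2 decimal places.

427.92

Neyman allocation: nₕ = n·NₕSₕ / Σⱼ NⱼSⱼ.
Σ NⱼSⱼ = 23461·5930 + 19014·3590 + 13399·3230 = 2.5066276 × 10^8.
n_{E} = 771·23461·5930 / (2.5066276 × 10^8) = 427.92.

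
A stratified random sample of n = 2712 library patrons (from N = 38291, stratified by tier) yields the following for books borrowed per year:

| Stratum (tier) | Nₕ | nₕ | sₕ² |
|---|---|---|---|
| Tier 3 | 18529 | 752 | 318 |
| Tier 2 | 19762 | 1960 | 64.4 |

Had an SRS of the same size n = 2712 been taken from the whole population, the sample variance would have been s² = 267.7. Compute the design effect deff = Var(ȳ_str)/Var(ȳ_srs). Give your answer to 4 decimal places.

1.1217

Var(ȳ_str) = Σ Wₕ²(1−fₕ)sₕ²/nₕ with Wₕ = Nₕ/38291:
  Tier 3: (18529/38291)²·(1−752/18529)·318/752 = 0.095000593
  Tier 2: (19762/38291)²·(1−1960/19762)·64.4/1960 = 0.0078838086
  → Var(ȳ_str) = 0.1028844.
Var(ȳ_srs) = (1 − 2712/38291)·267.7/2712 = 0.091718241.
deff = 0.1028844 / 0.091718241 = 1.1217.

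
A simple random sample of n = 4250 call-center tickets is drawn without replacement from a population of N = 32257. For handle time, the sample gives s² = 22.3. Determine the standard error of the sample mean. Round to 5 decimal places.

0.06750

Under SRS without replacement, Var(ȳ) = (1 − f)·s²/n with f = n/N = 4250/32257 = 0.13175435.
Var(ȳ) = (1 − 0.13175435)·22.3/4250 = 0.86824565·0.0052470588 = 0.004555736.
SE(ȳ) = √(0.004555736) = 0.06750.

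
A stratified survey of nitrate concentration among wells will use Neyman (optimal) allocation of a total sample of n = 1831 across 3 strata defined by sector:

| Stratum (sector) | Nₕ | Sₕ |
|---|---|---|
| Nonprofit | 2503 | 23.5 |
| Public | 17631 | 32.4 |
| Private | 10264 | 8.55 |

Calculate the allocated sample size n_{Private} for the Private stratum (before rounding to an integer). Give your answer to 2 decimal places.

223.85

Neyman allocation: nₕ = n·NₕSₕ / Σⱼ NⱼSⱼ.
Σ NⱼSⱼ = 2503·23.5 + 17631·32.4 + 10264·8.55 = 717822.1.
n_{Private} = 1831·10264·8.55 / 717822.1 = 223.85.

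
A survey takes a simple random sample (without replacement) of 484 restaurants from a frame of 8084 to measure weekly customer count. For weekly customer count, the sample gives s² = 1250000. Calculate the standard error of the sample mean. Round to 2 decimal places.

49.27

Under SRS without replacement, Var(ȳ) = (1 − f)·s²/n with f = n/N = 484/8084 = 0.05987135.
Var(ȳ) = (1 − 0.05987135)·1250000/484 = 0.94012865·2582.6446 = 2428.0182.
SE(ȳ) = √(2428.0182) = 49.27.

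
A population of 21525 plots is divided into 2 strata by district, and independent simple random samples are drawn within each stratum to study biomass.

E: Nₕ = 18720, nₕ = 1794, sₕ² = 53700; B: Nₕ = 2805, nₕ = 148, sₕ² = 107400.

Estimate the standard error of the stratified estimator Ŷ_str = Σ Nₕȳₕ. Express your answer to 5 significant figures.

122040

Var(Ŷ_str) = Σₕ Nₕ²(1 − fₕ)sₕ²/nₕ.
E: 18720²·(1 − 1794/18720)·53700/1794 = 9.4844473 × 10^9.
B: 2805²·(1 − 148/2805)·107400/148 = 5.4083774 × 10^9.
Sum = 1.4892825 × 10^10.
SE = √(1.4892825 × 10^10) = 122040.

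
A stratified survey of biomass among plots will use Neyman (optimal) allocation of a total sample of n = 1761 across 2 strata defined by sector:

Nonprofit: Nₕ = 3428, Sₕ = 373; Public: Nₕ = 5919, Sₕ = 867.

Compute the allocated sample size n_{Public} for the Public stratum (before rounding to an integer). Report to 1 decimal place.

Neyman allocation: nₕ = n·NₕSₕ / Σⱼ NⱼSⱼ.
Σ NⱼSⱼ = 3428·373 + 5919·867 = 6.410417 × 10^6.
n_{Public} = 1761·5919·867 / (6.410417 × 10^6) = 1409.7.

1409.7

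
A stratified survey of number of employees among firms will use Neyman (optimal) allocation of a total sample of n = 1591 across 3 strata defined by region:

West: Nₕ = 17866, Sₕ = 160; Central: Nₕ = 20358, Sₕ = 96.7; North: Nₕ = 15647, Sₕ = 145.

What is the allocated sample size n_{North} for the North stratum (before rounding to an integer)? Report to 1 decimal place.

Neyman allocation: nₕ = n·NₕSₕ / Σⱼ NⱼSⱼ.
Σ NⱼSⱼ = 17866·160 + 20358·96.7 + 15647·145 = 7.0959936 × 10^6.
n_{North} = 1591·15647·145 / (7.0959936 × 10^6) = 508.7.

508.7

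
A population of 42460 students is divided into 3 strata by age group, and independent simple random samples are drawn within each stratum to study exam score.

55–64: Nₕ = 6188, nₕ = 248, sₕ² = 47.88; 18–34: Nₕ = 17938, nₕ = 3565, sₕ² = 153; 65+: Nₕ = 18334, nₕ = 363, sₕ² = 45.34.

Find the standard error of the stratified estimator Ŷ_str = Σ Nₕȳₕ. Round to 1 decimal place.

Var(Ŷ_str) = Σₕ Nₕ²(1 − fₕ)sₕ²/nₕ.
55–64: 6188²·(1 − 248/6188)·47.88/248 = 7.0964184 × 10^6.
18–34: 17938²·(1 − 3565/17938)·153/3565 = 1.1065049 × 10^7.
65+: 18334²·(1 − 363/18334)·45.34/363 = 4.1153271 × 10^7.
Sum = 5.9314738 × 10^7.
SE = √(5.9314738 × 10^7) = 7701.6.

7701.6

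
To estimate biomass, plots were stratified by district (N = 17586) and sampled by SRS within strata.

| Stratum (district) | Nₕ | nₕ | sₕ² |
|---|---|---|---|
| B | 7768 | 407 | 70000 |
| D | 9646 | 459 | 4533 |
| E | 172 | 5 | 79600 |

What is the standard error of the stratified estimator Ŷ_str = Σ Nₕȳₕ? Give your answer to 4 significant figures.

105700

Var(Ŷ_str) = Σₕ Nₕ²(1 − fₕ)sₕ²/nₕ.
B: 7768²·(1 − 407/7768)·70000/407 = 9.8344407 × 10^9.
D: 9646²·(1 − 459/9646)·4533/459 = 8.7517319 × 10^8.
E: 172²·(1 − 5/172)·79600/5 = 4.5728608 × 10^8.
Sum = 1.11669 × 10^10.
SE = √(1.11669 × 10^10) = 105700.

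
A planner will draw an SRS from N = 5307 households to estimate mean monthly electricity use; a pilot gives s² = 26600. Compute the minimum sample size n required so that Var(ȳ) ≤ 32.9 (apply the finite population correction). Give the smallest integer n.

Without fpc, n₀ = s²/D = 26600/32.9 = 808.5106.
With fpc, (1 − n/N)·s²/n ≤ D requires n ≥ n₀/(1 + n₀/N) = 808.5106/(1 + 808.5106/5307) = 701.6202.
Rounding up, n = 702.

702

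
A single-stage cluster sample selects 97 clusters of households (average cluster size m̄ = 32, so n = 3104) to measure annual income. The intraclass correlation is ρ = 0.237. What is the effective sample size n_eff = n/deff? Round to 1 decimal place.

371.9

deff = 1 + (32 − 1)·0.237 = 1 + 7.347 = 8.347.
n_eff = 3104 / 8.347 = 371.9.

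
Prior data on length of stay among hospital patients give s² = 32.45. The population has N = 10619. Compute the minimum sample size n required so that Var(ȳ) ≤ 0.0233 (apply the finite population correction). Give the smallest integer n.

Without fpc, n₀ = s²/D = 32.45/0.0233 = 1392.7039.
With fpc, (1 − n/N)·s²/n ≤ D requires n ≥ n₀/(1 + n₀/N) = 1392.7039/(1 + 1392.7039/10619) = 1231.2260.
Rounding up, n = 1232.

1232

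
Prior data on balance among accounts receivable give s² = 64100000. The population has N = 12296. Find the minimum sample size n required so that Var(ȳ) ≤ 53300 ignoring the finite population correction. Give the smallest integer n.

1203

Without fpc, n₀ = s²/D = 64100000/53300 = 1202.6266.
Rounding up, n = 1203.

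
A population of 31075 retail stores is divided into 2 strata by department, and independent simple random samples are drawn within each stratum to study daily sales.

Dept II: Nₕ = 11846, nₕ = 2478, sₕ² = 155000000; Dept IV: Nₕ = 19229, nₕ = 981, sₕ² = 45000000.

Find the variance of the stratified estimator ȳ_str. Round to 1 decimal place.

23856.7

Var(ȳ_str) = Σₕ Wₕ²(1 − fₕ)sₕ²/nₕ with Wₕ = Nₕ/N, N = 31075.
Dept II: Wₕ = 0.38120676; term = 0.38120676²·(1 − 0.20918453)·155000000/2478 = 7188.3089.
Dept IV: Wₕ = 0.61879324; term = 0.61879324²·(1 − 0.05101669)·45000000/981 = 16668.373.
Sum = 23856.682.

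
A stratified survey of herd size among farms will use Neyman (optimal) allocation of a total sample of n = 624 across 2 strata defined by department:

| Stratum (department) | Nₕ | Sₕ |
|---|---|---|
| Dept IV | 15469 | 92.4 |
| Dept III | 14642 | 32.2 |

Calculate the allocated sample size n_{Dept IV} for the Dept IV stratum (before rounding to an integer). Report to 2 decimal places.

Neyman allocation: nₕ = n·NₕSₕ / Σⱼ NⱼSⱼ.
Σ NⱼSⱼ = 15469·92.4 + 14642·32.2 = 1.900808 × 10^6.
n_{Dept IV} = 624·15469·92.4 / (1.900808 × 10^6) = 469.22.

469.22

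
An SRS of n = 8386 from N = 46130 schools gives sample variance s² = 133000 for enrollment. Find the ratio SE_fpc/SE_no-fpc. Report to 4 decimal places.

0.9045

f = n/N = 8386/46130 = 0.18179059.
SE_no-fpc = √(s²/n) = 3.9824322; SE_fpc = √((1−f)s²/n) = 3.6023062.
Ratio = √(1−f) = 0.90454928.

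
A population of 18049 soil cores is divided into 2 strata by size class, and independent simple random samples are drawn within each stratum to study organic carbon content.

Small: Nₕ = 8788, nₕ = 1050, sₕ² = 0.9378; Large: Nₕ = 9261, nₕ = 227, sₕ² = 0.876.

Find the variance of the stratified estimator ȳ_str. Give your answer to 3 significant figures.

Var(ȳ_str) = Σₕ Wₕ²(1 − fₕ)sₕ²/nₕ with Wₕ = Nₕ/N, N = 18049.
Small: Wₕ = 0.48689678; term = 0.48689678²·(1 − 0.11948111)·0.9378/1050 = 1.8643756 × 10^-4.
Large: Wₕ = 0.51310322; term = 0.51310322²·(1 − 0.02451139)·0.876/227 = 9.9108278 × 10^-4.
Sum = 0.0011775203.

0.00118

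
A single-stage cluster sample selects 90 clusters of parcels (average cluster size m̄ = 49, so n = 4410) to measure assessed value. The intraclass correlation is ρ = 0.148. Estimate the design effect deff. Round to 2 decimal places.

8.10

deff = 1 + (49 − 1)·0.148 = 1 + 7.104 = 8.104.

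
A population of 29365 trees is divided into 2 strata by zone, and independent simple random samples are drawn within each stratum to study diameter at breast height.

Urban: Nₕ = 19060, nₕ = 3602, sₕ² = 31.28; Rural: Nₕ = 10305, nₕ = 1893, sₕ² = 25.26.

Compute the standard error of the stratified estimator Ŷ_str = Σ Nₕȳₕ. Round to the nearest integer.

Var(Ŷ_str) = Σₕ Nₕ²(1 − fₕ)sₕ²/nₕ.
Urban: 19060²·(1 − 3602/19060)·31.28/3602 = 2.5585814 × 10^6.
Rural: 10305²·(1 − 1893/10305)·25.26/1893 = 1.1567247 × 10^6.
Sum = 3.7153061 × 10^6.
SE = √(3.7153061 × 10^6) = 1928.

1928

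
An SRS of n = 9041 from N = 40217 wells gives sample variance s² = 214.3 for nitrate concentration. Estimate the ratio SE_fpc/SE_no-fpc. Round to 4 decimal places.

0.8805

f = n/N = 9041/40217 = 0.22480543.
SE_no-fpc = √(s²/n) = 0.15395821; SE_fpc = √((1−f)s²/n) = 0.13555271.
Ratio = √(1−f) = 0.88045134.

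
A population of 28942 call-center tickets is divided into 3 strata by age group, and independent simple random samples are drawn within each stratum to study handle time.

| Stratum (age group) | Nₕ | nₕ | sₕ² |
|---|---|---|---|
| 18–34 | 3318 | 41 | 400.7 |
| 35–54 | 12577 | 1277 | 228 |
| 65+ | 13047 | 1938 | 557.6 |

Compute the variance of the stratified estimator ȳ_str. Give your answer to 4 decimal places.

Var(ȳ_str) = Σₕ Wₕ²(1 − fₕ)sₕ²/nₕ with Wₕ = Nₕ/N, N = 28942.
18–34: Wₕ = 0.11464308; term = 0.11464308²·(1 − 0.01235684)·400.7/41 = 0.12686191.
35–54: Wₕ = 0.43455877; term = 0.43455877²·(1 − 0.10153455)·228/1277 = 0.030293006.
65+: Wₕ = 0.45079815; term = 0.45079815²·(1 − 0.14853989)·557.6/1938 = 0.049784889.
Sum = 0.20693981.

0.2069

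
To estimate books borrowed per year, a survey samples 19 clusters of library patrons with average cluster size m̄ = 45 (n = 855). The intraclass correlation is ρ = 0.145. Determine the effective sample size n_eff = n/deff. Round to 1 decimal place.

115.9

deff = 1 + (45 − 1)·0.145 = 1 + 6.38 = 7.38.
n_eff = 855 / 7.38 = 115.9.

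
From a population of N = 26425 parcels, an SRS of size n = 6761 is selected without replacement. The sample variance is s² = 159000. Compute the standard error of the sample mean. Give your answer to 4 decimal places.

Under SRS without replacement, Var(ȳ) = (1 − f)·s²/n with f = n/N = 6761/26425 = 0.25585620.
Var(ȳ) = (1 − 0.25585620)·159000/6761 = 0.74414380·23.517231 = 17.500202.
SE(ȳ) = √(17.500202) = 4.1833.

4.1833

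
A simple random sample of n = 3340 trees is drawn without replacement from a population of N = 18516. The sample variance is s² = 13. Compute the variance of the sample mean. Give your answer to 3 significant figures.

0.00319

Under SRS without replacement, Var(ȳ) = (1 − f)·s²/n with f = n/N = 3340/18516 = 0.18038453.
Var(ȳ) = (1 − 0.18038453)·13/3340 = 0.81961547·0.0038922156 = 0.0031901201.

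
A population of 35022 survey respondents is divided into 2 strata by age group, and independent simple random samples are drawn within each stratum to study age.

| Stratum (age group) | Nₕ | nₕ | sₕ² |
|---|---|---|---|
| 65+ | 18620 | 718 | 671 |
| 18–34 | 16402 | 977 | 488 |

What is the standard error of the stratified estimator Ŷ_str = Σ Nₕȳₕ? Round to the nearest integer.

Var(Ŷ_str) = Σₕ Nₕ²(1 − fₕ)sₕ²/nₕ.
65+: 18620²·(1 − 718/18620)·671/718 = 3.1151525 × 10^8.
18–34: 16402²·(1 − 977/16402)·488/977 = 1.2637095 × 10^8.
Sum = 4.378862 × 10^8.
SE = √(4.378862 × 10^8) = 20926.

20926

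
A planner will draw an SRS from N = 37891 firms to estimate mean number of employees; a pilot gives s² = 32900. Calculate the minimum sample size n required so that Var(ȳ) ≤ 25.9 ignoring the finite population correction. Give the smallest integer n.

1271

Without fpc, n₀ = s²/D = 32900/25.9 = 1270.2703.
Rounding up, n = 1271.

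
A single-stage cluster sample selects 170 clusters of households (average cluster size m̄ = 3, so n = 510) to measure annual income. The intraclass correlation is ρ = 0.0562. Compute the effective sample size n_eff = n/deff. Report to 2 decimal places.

deff = 1 + (3 − 1)·0.0562 = 1 + 0.1124 = 1.1124.
n_eff = 510 / 1.1124 = 458.47.

458.47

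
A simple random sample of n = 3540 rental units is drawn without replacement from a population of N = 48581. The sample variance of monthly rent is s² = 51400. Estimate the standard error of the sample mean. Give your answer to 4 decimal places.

3.6690

Under SRS without replacement, Var(ȳ) = (1 − f)·s²/n with f = n/N = 3540/48581 = 0.07286799.
Var(ȳ) = (1 − 0.07286799)·51400/3540 = 0.92713201·14.519774 = 13.461747.
SE(ȳ) = √(13.461747) = 3.6690.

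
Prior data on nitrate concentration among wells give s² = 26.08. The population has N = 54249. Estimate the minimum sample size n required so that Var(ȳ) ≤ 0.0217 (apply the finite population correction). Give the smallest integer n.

1176

Without fpc, n₀ = s²/D = 26.08/0.0217 = 1201.8433.
With fpc, (1 − n/N)·s²/n ≤ D requires n ≥ n₀/(1 + n₀/N) = 1201.8433/(1 + 1201.8433/54249) = 1175.7945.
Rounding up, n = 1176.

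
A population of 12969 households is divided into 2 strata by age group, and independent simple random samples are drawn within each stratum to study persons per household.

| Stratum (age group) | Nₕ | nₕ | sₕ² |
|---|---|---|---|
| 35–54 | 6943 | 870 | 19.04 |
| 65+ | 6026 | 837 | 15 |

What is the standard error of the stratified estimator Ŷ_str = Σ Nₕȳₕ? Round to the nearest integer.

1218

Var(Ŷ_str) = Σₕ Nₕ²(1 − fₕ)sₕ²/nₕ.
35–54: 6943²·(1 − 870/6943)·19.04/870 = 922779.92.
65+: 6026²·(1 − 837/6026)·15/837 = 560374.8.
Sum = 1.4831547 × 10^6.
SE = √(1.4831547 × 10^6) = 1218.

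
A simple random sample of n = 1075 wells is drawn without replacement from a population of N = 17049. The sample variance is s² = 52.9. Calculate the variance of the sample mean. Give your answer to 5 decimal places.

0.04611

Under SRS without replacement, Var(ȳ) = (1 − f)·s²/n with f = n/N = 1075/17049 = 0.06305355.
Var(ȳ) = (1 − 0.06305355)·52.9/1075 = 0.93694645·0.049209302 = 0.046106481.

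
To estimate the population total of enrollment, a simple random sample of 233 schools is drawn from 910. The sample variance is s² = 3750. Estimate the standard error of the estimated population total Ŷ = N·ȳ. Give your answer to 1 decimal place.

3148.9

Var(Ŷ) = N²·Var(ȳ) = N²·(1 − n/N)·s²/n.
f = 233/910 = 0.25604396; Var(ȳ) = 0.74395604·3750/233 = 11.973541.
Var(Ŷ) = 910² · 11.973541 = 9.9152893 × 10^6.
SE(Ŷ) = √(9.9152893 × 10^6) = 3148.9.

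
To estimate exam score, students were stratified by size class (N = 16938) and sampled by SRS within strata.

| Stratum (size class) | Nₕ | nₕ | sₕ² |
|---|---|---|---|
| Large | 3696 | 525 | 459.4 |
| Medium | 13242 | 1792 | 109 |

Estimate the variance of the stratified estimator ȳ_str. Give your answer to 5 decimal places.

Var(ȳ_str) = Σₕ Wₕ²(1 − fₕ)sₕ²/nₕ with Wₕ = Nₕ/N, N = 16938.
Large: Wₕ = 0.21820758; term = 0.21820758²·(1 − 0.14204545)·459.4/525 = 0.035746674.
Medium: Wₕ = 0.78179242; term = 0.78179242²·(1 − 0.13532699)·109/1792 = 0.032145731.
Sum = 0.067892405.

0.06789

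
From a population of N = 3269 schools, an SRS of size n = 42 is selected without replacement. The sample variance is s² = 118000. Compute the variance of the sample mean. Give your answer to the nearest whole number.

2773

Under SRS without replacement, Var(ȳ) = (1 − f)·s²/n with f = n/N = 42/3269 = 0.01284797.
Var(ȳ) = (1 − 0.01284797)·118000/42 = 0.98715203·2809.5238 = 2773.4271.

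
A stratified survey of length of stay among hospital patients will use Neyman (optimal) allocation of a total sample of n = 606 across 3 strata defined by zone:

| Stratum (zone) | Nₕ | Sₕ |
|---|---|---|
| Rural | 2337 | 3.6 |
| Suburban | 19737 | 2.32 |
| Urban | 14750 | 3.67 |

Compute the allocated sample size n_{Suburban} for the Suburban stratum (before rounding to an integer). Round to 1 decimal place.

256.1

Neyman allocation: nₕ = n·NₕSₕ / Σⱼ NⱼSⱼ.
Σ NⱼSⱼ = 2337·3.6 + 19737·2.32 + 14750·3.67 = 108335.54.
n_{Suburban} = 606·19737·2.32 / 108335.54 = 256.1.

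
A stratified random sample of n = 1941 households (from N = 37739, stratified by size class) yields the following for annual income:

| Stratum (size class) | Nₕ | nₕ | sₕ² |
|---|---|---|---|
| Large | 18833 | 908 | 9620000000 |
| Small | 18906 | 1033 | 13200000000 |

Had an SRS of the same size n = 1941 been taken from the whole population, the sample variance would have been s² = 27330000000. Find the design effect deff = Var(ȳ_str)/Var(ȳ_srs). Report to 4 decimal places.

0.4150

Var(ȳ_str) = Σ Wₕ²(1−fₕ)sₕ²/nₕ with Wₕ = Nₕ/37739:
  Large: (18833/37739)²·(1−908/18833)·9620000000/908 = 2.5112336 × 10^6
  Small: (18906/37739)²·(1−1033/18906)·13200000000/1033 = 3.031726 × 10^6
  → Var(ȳ_str) = 5.5429596 × 10^6.
Var(ȳ_srs) = (1 − 1941/37739)·27330000000/1941 = 1.3356186 × 10^7.
deff = (5.5429596 × 10^6) / (1.3356186 × 10^7) = 0.4150.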